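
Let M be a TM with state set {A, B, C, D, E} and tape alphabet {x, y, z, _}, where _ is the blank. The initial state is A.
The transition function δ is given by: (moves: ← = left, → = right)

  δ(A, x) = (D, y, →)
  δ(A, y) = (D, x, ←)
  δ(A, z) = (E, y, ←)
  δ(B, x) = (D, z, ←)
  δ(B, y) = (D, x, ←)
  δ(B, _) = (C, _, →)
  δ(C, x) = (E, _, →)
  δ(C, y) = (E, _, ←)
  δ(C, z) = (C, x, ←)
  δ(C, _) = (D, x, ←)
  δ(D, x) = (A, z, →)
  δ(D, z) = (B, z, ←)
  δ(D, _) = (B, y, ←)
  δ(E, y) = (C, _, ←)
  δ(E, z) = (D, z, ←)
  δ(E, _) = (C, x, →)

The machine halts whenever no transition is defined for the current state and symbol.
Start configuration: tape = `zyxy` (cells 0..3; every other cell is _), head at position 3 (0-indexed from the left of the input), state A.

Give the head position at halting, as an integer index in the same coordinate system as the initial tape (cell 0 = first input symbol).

A | ___zyx[y]_   read y → write x, move ←, go to D
D | ___zy[x]x_   read x → write z, move →, go to A
A | ___zyz[x]_   read x → write y, move →, go to D
D | ___zyzy[_]   read _ → write y, move ←, go to B
B | ___zyz[y]y   read y → write x, move ←, go to D
D | ___zy[z]xy   read z → write z, move ←, go to B
B | ___z[y]zxy   read y → write x, move ←, go to D
D | ___[z]xzxy   read z → write z, move ←, go to B
B | __[_]zxzxy   read _ → write _, move →, go to C
C | ___[z]xzxy   read z → write x, move ←, go to C
C | __[_]xxzxy   read _ → write x, move ←, go to D
D | _[_]xxxzxy   read _ → write y, move ←, go to B
B | [_]yxxxzxy   read _ → write _, move →, go to C
C | _[y]xxxzxy   read y → write _, move ←, go to E
E | [_]_xxxzxy   read _ → write x, move →, go to C
C | x[_]xxxzxy   read _ → write x, move ←, go to D
D | [x]xxxxzxy   read x → write z, move →, go to A
A | z[x]xxxzxy   read x → write y, move →, go to D
D | zy[x]xxzxy   read x → write z, move →, go to A
A | zyz[x]xzxy   read x → write y, move →, go to D
D | zyzy[x]zxy   read x → write z, move →, go to A
A | zyzyz[z]xy   read z → write y, move ←, go to E
E | zyzy[z]yxy   read z → write z, move ←, go to D
D | zyz[y]zyxy
At halt the head is at cell 0.

0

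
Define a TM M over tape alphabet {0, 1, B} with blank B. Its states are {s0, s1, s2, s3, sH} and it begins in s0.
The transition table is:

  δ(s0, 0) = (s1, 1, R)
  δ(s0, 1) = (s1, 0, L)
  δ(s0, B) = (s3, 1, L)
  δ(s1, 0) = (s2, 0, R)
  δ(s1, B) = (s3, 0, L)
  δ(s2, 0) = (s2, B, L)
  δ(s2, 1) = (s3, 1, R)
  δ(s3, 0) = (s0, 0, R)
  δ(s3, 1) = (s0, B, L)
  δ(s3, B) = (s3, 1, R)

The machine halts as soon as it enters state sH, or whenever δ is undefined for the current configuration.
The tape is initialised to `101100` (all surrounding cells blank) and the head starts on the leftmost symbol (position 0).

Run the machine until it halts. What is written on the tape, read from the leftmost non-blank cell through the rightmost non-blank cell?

state=s0 head=0 tape=BB[1]01100B   (s0,1)→(s1,0,L)
state=s1 head=-1 tape=B[B]001100B   (s1,B)→(s3,0,L)
state=s3 head=-2 tape=[B]0001100B   (s3,B)→(s3,1,R)
state=s3 head=-1 tape=1[0]001100B   (s3,0)→(s0,0,R)
state=s0 head=0 tape=10[0]01100B   (s0,0)→(s1,1,R)
state=s1 head=1 tape=101[0]1100B   (s1,0)→(s2,0,R)
state=s2 head=2 tape=1010[1]100B   (s2,1)→(s3,1,R)
state=s3 head=3 tape=10101[1]00B   (s3,1)→(s0,B,L)
state=s0 head=2 tape=1010[1]B00B   (s0,1)→(s1,0,L)
state=s1 head=1 tape=101[0]0B00B   (s1,0)→(s2,0,R)
state=s2 head=2 tape=1010[0]B00B   (s2,0)→(s2,B,L)
state=s2 head=1 tape=101[0]BB00B   (s2,0)→(s2,B,L)
state=s2 head=0 tape=10[1]BBB00B   (s2,1)→(s3,1,R)
state=s3 head=1 tape=101[B]BB00B   (s3,B)→(s3,1,R)
state=s3 head=2 tape=1011[B]B00B   (s3,B)→(s3,1,R)
state=s3 head=3 tape=10111[B]00B   (s3,B)→(s3,1,R)
state=s3 head=4 tape=101111[0]0B   (s3,0)→(s0,0,R)
state=s0 head=5 tape=1011110[0]B   (s0,0)→(s1,1,R)
state=s1 head=6 tape=10111101[B]   (s1,B)→(s3,0,L)
state=s3 head=5 tape=1011110[1]0   (s3,1)→(s0,B,L)
state=s0 head=4 tape=101111[0]B0   (s0,0)→(s1,1,R)
state=s1 head=5 tape=1011111[B]0   (s1,B)→(s3,0,L)
state=s3 head=4 tape=101111[1]00   (s3,1)→(s0,B,L)
state=s0 head=3 tape=10111[1]B00   (s0,1)→(s1,0,L)
state=s1 head=2 tape=1011[1]0B00
The non-blank tape span at halt is 101110B00.

101110B00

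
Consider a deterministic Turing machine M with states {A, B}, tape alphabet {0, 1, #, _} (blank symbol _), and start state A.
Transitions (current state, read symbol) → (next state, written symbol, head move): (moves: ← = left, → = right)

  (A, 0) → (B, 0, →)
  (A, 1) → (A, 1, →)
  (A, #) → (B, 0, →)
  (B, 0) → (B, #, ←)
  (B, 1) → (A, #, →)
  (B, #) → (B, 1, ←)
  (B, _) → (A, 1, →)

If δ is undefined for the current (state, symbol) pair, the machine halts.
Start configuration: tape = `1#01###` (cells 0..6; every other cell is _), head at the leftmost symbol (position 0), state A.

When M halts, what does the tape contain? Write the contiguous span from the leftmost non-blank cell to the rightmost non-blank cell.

A | _[1]#01###__   read 1 → write 1, move →, go to A
A | _1[#]01###__   read # → write 0, move →, go to B
B | _10[0]1###__   read 0 → write #, move ←, go to B
B | _1[0]#1###__   read 0 → write #, move ←, go to B
B | _[1]##1###__   read 1 → write #, move →, go to A
A | _#[#]#1###__   read # → write 0, move →, go to B
B | _#0[#]1###__   read # → write 1, move ←, go to B
B | _#[0]11###__   read 0 → write #, move ←, go to B
B | _[#]#11###__   read # → write 1, move ←, go to B
B | [_]1#11###__   read _ → write 1, move →, go to A
A | 1[1]#11###__   read 1 → write 1, move →, go to A
A | 11[#]11###__   read # → write 0, move →, go to B
B | 110[1]1###__   read 1 → write #, move →, go to A
A | 110#[1]###__   read 1 → write 1, move →, go to A
A | 110#1[#]##__   read # → write 0, move →, go to B
B | 110#10[#]#__   read # → write 1, move ←, go to B
B | 110#1[0]1#__   read 0 → write #, move ←, go to B
B | 110#[1]#1#__   read 1 → write #, move →, go to A
A | 110##[#]1#__   read # → write 0, move →, go to B
B | 110##0[1]#__   read 1 → write #, move →, go to A
A | 110##0#[#]__   read # → write 0, move →, go to B
B | 110##0#0[_]_   read _ → write 1, move →, go to A
A | 110##0#01[_]
The non-blank tape span at halt is 110##0#01.

110##0#01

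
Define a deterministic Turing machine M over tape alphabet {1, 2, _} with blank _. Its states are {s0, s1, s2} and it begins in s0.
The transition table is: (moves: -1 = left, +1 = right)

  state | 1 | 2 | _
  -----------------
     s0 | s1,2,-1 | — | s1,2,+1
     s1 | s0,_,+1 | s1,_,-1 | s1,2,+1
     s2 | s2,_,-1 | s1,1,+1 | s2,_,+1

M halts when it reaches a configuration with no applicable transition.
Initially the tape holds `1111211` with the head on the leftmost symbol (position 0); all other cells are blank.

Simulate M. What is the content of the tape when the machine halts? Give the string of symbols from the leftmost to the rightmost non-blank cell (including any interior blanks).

222222_211

state=s0 head=0 tape=___[1]111211   (s0,1)→(s1,2,-1)
state=s1 head=-1 tape=__[_]2111211   (s1,_)→(s1,2,+1)
state=s1 head=0 tape=__2[2]111211   (s1,2)→(s1,_,-1)
state=s1 head=-1 tape=__[2]_111211   (s1,2)→(s1,_,-1)
state=s1 head=-2 tape=_[_]__111211   (s1,_)→(s1,2,+1)
state=s1 head=-1 tape=_2[_]_111211   (s1,_)→(s1,2,+1)
state=s1 head=0 tape=_22[_]111211   (s1,_)→(s1,2,+1)
state=s1 head=1 tape=_222[1]11211   (s1,1)→(s0,_,+1)
state=s0 head=2 tape=_222_[1]1211   (s0,1)→(s1,2,-1)
state=s1 head=1 tape=_222[_]21211   (s1,_)→(s1,2,+1)
state=s1 head=2 tape=_2222[2]1211   (s1,2)→(s1,_,-1)
state=s1 head=1 tape=_222[2]_1211   (s1,2)→(s1,_,-1)
state=s1 head=0 tape=_22[2]__1211   (s1,2)→(s1,_,-1)
state=s1 head=-1 tape=_2[2]___1211   (s1,2)→(s1,_,-1)
state=s1 head=-2 tape=_[2]____1211   (s1,2)→(s1,_,-1)
state=s1 head=-3 tape=[_]_____1211   (s1,_)→(s1,2,+1)
state=s1 head=-2 tape=2[_]____1211   (s1,_)→(s1,2,+1)
state=s1 head=-1 tape=22[_]___1211   (s1,_)→(s1,2,+1)
state=s1 head=0 tape=222[_]__1211   (s1,_)→(s1,2,+1)
state=s1 head=1 tape=2222[_]_1211   (s1,_)→(s1,2,+1)
state=s1 head=2 tape=22222[_]1211   (s1,_)→(s1,2,+1)
state=s1 head=3 tape=222222[1]211   (s1,1)→(s0,_,+1)
state=s0 head=4 tape=222222_[2]11
The non-blank tape span at halt is 222222_211.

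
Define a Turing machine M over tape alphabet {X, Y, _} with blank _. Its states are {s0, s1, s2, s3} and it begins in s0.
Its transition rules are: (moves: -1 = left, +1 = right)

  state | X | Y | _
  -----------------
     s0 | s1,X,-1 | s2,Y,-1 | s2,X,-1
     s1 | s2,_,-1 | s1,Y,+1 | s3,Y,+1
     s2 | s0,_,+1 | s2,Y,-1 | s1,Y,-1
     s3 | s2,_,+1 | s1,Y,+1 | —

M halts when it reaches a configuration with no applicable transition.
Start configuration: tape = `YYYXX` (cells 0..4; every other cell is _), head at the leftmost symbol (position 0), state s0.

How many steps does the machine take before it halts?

state=s0 head=0 tape=____[Y]YYXX___   (s0,Y)→(s2,Y,-1)
state=s2 head=-1 tape=___[_]YYYXX___   (s2,_)→(s1,Y,-1)
state=s1 head=-2 tape=__[_]YYYYXX___   (s1,_)→(s3,Y,+1)
state=s3 head=-1 tape=__Y[Y]YYYXX___   (s3,Y)→(s1,Y,+1)
state=s1 head=0 tape=__YY[Y]YYXX___   (s1,Y)→(s1,Y,+1)
state=s1 head=1 tape=__YYY[Y]YXX___   (s1,Y)→(s1,Y,+1)
state=s1 head=2 tape=__YYYY[Y]XX___   (s1,Y)→(s1,Y,+1)
state=s1 head=3 tape=__YYYYY[X]X___   (s1,X)→(s2,_,-1)
state=s2 head=2 tape=__YYYY[Y]_X___   (s2,Y)→(s2,Y,-1)
state=s2 head=1 tape=__YYY[Y]Y_X___   (s2,Y)→(s2,Y,-1)
state=s2 head=0 tape=__YY[Y]YY_X___   (s2,Y)→(s2,Y,-1)
state=s2 head=-1 tape=__Y[Y]YYY_X___   (s2,Y)→(s2,Y,-1)
state=s2 head=-2 tape=__[Y]YYYY_X___   (s2,Y)→(s2,Y,-1)
state=s2 head=-3 tape=_[_]YYYYY_X___   (s2,_)→(s1,Y,-1)
state=s1 head=-4 tape=[_]YYYYYY_X___   (s1,_)→(s3,Y,+1)
state=s3 head=-3 tape=Y[Y]YYYYY_X___   (s3,Y)→(s1,Y,+1)
state=s1 head=-2 tape=YY[Y]YYYY_X___   (s1,Y)→(s1,Y,+1)
state=s1 head=-1 tape=YYY[Y]YYY_X___   (s1,Y)→(s1,Y,+1)
state=s1 head=0 tape=YYYY[Y]YY_X___   (s1,Y)→(s1,Y,+1)
state=s1 head=1 tape=YYYYY[Y]Y_X___   (s1,Y)→(s1,Y,+1)
state=s1 head=2 tape=YYYYYY[Y]_X___   (s1,Y)→(s1,Y,+1)
state=s1 head=3 tape=YYYYYYY[_]X___   (s1,_)→(s3,Y,+1)
state=s3 head=4 tape=YYYYYYYY[X]___   (s3,X)→(s2,_,+1)
state=s2 head=5 tape=YYYYYYYY_[_]__   (s2,_)→(s1,Y,-1)
state=s1 head=4 tape=YYYYYYYY[_]Y__   (s1,_)→(s3,Y,+1)
state=s3 head=5 tape=YYYYYYYYY[Y]__   (s3,Y)→(s1,Y,+1)
state=s1 head=6 tape=YYYYYYYYYY[_]_   (s1,_)→(s3,Y,+1)
state=s3 head=7 tape=YYYYYYYYYYY[_]
M halts after 27 transitions.

27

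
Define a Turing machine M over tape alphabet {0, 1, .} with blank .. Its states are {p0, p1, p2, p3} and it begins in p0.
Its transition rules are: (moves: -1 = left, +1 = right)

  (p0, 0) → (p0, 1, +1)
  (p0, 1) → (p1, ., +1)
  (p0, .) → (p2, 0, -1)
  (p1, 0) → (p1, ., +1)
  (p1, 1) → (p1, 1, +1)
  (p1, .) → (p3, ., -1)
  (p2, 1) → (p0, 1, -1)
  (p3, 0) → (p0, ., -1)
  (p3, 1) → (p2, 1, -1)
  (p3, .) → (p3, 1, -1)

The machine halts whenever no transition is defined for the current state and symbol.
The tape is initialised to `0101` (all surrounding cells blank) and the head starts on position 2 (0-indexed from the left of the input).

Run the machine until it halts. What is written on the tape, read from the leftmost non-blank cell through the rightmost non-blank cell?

01011

p0 | ..01[0]1.   read 0 → write 1, move +1, go to p0
p0 | ..011[1].   read 1 → write ., move +1, go to p1
p1 | ..011.[.]   read . → write ., move -1, go to p3
p3 | ..011[.].   read . → write 1, move -1, go to p3
p3 | ..01[1]1.   read 1 → write 1, move -1, go to p2
p2 | ..0[1]11.   read 1 → write 1, move -1, go to p0
p0 | ..[0]111.   read 0 → write 1, move +1, go to p0
p0 | ..1[1]11.   read 1 → write ., move +1, go to p1
p1 | ..1.[1]1.   read 1 → write 1, move +1, go to p1
p1 | ..1.1[1].   read 1 → write 1, move +1, go to p1
p1 | ..1.11[.]   read . → write ., move -1, go to p3
p3 | ..1.1[1].   read 1 → write 1, move -1, go to p2
p2 | ..1.[1]1.   read 1 → write 1, move -1, go to p0
p0 | ..1[.]11.   read . → write 0, move -1, go to p2
p2 | ..[1]011.   read 1 → write 1, move -1, go to p0
p0 | .[.]1011.   read . → write 0, move -1, go to p2
p2 | [.]01011.
The non-blank tape span at halt is 01011.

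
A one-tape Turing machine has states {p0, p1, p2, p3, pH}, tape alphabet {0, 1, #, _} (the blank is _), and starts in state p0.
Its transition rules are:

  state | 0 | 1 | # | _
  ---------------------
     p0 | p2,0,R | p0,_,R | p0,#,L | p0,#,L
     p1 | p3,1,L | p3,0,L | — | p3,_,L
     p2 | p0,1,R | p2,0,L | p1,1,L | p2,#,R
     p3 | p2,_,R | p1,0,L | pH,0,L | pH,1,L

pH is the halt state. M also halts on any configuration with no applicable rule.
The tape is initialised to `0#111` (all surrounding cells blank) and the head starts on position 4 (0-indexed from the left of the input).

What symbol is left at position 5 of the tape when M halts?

#

state=p0 head=4 tape=__0#11[1]_   (p0,1)→(p0,_,R)
state=p0 head=5 tape=__0#11_[_]   (p0,_)→(p0,#,L)
state=p0 head=4 tape=__0#11[_]#   (p0,_)→(p0,#,L)
state=p0 head=3 tape=__0#1[1]##   (p0,1)→(p0,_,R)
state=p0 head=4 tape=__0#1_[#]#   (p0,#)→(p0,#,L)
state=p0 head=3 tape=__0#1[_]##   (p0,_)→(p0,#,L)
state=p0 head=2 tape=__0#[1]###   (p0,1)→(p0,_,R)
state=p0 head=3 tape=__0#_[#]##   (p0,#)→(p0,#,L)
state=p0 head=2 tape=__0#[_]###   (p0,_)→(p0,#,L)
state=p0 head=1 tape=__0[#]####   (p0,#)→(p0,#,L)
state=p0 head=0 tape=__[0]#####   (p0,0)→(p2,0,R)
state=p2 head=1 tape=__0[#]####   (p2,#)→(p1,1,L)
state=p1 head=0 tape=__[0]1####   (p1,0)→(p3,1,L)
state=p3 head=-1 tape=_[_]11####   (p3,_)→(pH,1,L)
state=pH head=-2 tape=[_]111####
Cell 5 holds # when M halts.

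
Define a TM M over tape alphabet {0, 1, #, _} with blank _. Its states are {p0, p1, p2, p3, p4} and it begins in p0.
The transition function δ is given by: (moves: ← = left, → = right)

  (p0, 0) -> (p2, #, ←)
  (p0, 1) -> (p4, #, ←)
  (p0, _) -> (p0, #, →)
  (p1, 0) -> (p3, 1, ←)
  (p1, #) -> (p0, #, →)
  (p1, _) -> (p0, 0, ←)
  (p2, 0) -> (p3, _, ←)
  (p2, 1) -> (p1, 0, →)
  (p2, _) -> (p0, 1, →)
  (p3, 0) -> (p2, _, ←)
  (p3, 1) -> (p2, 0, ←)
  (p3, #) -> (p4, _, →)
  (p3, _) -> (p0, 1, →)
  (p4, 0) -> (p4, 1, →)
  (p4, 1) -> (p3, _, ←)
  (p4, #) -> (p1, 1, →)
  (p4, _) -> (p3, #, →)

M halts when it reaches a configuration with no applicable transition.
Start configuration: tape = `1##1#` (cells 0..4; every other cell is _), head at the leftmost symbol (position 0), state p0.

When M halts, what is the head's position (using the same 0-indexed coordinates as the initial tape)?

p0 | _[1]##1#   read 1 → write #, move ←, go to p4
p4 | [_]###1#   read _ → write #, move →, go to p3
p3 | #[#]##1#   read # → write _, move →, go to p4
p4 | #_[#]#1#   read # → write 1, move →, go to p1
p1 | #_1[#]1#   read # → write #, move →, go to p0
p0 | #_1#[1]#   read 1 → write #, move ←, go to p4
p4 | #_1[#]##   read # → write 1, move →, go to p1
p1 | #_11[#]#   read # → write #, move →, go to p0
p0 | #_11#[#]
At halt the head is at cell 4.

4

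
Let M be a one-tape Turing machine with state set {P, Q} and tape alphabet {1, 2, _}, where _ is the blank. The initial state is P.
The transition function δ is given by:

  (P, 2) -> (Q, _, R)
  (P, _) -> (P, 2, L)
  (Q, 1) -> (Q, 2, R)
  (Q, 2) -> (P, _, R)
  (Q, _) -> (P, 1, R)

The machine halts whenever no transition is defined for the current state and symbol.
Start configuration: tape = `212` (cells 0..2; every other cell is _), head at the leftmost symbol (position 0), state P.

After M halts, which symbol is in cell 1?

_

P | [2]12___   read 2 → write _, move R, go to Q
Q | _[1]2___   read 1 → write 2, move R, go to Q
Q | _2[2]___   read 2 → write _, move R, go to P
P | _2_[_]__   read _ → write 2, move L, go to P
P | _2[_]2__   read _ → write 2, move L, go to P
P | _[2]22__   read 2 → write _, move R, go to Q
Q | __[2]2__   read 2 → write _, move R, go to P
P | ___[2]__   read 2 → write _, move R, go to Q
Q | ____[_]_   read _ → write 1, move R, go to P
P | ____1[_]   read _ → write 2, move L, go to P
P | ____[1]2
Cell 1 holds _ when M halts.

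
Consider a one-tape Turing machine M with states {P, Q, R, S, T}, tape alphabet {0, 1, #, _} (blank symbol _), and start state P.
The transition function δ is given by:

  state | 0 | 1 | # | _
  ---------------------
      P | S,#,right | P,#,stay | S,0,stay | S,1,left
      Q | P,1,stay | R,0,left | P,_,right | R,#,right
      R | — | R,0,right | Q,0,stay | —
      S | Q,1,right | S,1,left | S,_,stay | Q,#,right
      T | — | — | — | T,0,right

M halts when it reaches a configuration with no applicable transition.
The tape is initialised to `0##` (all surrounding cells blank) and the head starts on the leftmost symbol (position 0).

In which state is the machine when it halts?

P | [0]##___   read 0 → write #, move right, go to S
S | #[#]#___   read # → write _, move stay, go to S
S | #[_]#___   read _ → write #, move right, go to Q
Q | ##[#]___   read # → write _, move right, go to P
P | ##_[_]__   read _ → write 1, move left, go to S
S | ##[_]1__   read _ → write #, move right, go to Q
Q | ###[1]__   read 1 → write 0, move left, go to R
R | ##[#]0__   read # → write 0, move stay, go to Q
Q | ##[0]0__   read 0 → write 1, move stay, go to P
P | ##[1]0__   read 1 → write #, move stay, go to P
P | ##[#]0__   read # → write 0, move stay, go to S
S | ##[0]0__   read 0 → write 1, move right, go to Q
Q | ##1[0]__   read 0 → write 1, move stay, go to P
P | ##1[1]__   read 1 → write #, move stay, go to P
P | ##1[#]__   read # → write 0, move stay, go to S
S | ##1[0]__   read 0 → write 1, move right, go to Q
Q | ##11[_]_   read _ → write #, move right, go to R
R | ##11#[_]
No transition is defined for (R, _); M halts in state R.

R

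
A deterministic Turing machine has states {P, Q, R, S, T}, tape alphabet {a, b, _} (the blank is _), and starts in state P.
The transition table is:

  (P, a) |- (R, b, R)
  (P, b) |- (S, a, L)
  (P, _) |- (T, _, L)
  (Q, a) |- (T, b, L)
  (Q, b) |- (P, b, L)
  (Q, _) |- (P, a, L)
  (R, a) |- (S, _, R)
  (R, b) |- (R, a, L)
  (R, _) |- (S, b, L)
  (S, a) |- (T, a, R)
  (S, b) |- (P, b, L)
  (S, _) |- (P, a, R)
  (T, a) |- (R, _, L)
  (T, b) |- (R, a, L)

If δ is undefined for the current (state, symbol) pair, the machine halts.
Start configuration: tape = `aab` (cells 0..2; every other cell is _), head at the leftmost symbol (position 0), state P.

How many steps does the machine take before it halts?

state=P head=0 tape=___[a]ab   (P,a)→(R,b,R)
state=R head=1 tape=___b[a]b   (R,a)→(S,_,R)
state=S head=2 tape=___b_[b]   (S,b)→(P,b,L)
state=P head=1 tape=___b[_]b   (P,_)→(T,_,L)
state=T head=0 tape=___[b]_b   (T,b)→(R,a,L)
state=R head=-1 tape=__[_]a_b   (R,_)→(S,b,L)
state=S head=-2 tape=_[_]ba_b   (S,_)→(P,a,R)
state=P head=-1 tape=_a[b]a_b   (P,b)→(S,a,L)
state=S head=-2 tape=_[a]aa_b   (S,a)→(T,a,R)
state=T head=-1 tape=_a[a]a_b   (T,a)→(R,_,L)
state=R head=-2 tape=_[a]_a_b   (R,a)→(S,_,R)
state=S head=-1 tape=__[_]a_b   (S,_)→(P,a,R)
state=P head=0 tape=__a[a]_b   (P,a)→(R,b,R)
state=R head=1 tape=__ab[_]b   (R,_)→(S,b,L)
state=S head=0 tape=__a[b]bb   (S,b)→(P,b,L)
state=P head=-1 tape=__[a]bbb   (P,a)→(R,b,R)
state=R head=0 tape=__b[b]bb   (R,b)→(R,a,L)
state=R head=-1 tape=__[b]abb   (R,b)→(R,a,L)
state=R head=-2 tape=_[_]aabb   (R,_)→(S,b,L)
state=S head=-3 tape=[_]baabb   (S,_)→(P,a,R)
state=P head=-2 tape=a[b]aabb   (P,b)→(S,a,L)
state=S head=-3 tape=[a]aaabb   (S,a)→(T,a,R)
state=T head=-2 tape=a[a]aabb   (T,a)→(R,_,L)
state=R head=-3 tape=[a]_aabb   (R,a)→(S,_,R)
state=S head=-2 tape=_[_]aabb   (S,_)→(P,a,R)
state=P head=-1 tape=_a[a]abb   (P,a)→(R,b,R)
state=R head=0 tape=_ab[a]bb   (R,a)→(S,_,R)
state=S head=1 tape=_ab_[b]b   (S,b)→(P,b,L)
state=P head=0 tape=_ab[_]bb   (P,_)→(T,_,L)
state=T head=-1 tape=_a[b]_bb   (T,b)→(R,a,L)
state=R head=-2 tape=_[a]a_bb   (R,a)→(S,_,R)
state=S head=-1 tape=__[a]_bb   (S,a)→(T,a,R)
state=T head=0 tape=__a[_]bb
M halts after 32 transitions.

32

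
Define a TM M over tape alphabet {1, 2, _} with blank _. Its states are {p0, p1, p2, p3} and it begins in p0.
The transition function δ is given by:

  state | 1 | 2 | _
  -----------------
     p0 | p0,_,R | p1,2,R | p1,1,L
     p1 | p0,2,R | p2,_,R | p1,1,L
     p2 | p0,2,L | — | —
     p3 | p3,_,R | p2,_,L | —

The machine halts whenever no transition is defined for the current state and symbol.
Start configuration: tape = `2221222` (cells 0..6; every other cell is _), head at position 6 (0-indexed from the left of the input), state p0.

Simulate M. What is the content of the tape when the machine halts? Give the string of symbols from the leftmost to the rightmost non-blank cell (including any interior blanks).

p0 | 222122[2]_   read 2 → write 2, move R, go to p1
p1 | 2221222[_]   read _ → write 1, move L, go to p1
p1 | 222122[2]1   read 2 → write _, move R, go to p2
p2 | 222122_[1]   read 1 → write 2, move L, go to p0
p0 | 222122[_]2   read _ → write 1, move L, go to p1
p1 | 22212[2]12   read 2 → write _, move R, go to p2
p2 | 22212_[1]2   read 1 → write 2, move L, go to p0
p0 | 22212[_]22   read _ → write 1, move L, go to p1
p1 | 2221[2]122   read 2 → write _, move R, go to p2
p2 | 2221_[1]22   read 1 → write 2, move L, go to p0
p0 | 2221[_]222   read _ → write 1, move L, go to p1
p1 | 222[1]1222   read 1 → write 2, move R, go to p0
p0 | 2222[1]222   read 1 → write _, move R, go to p0
p0 | 2222_[2]22   read 2 → write 2, move R, go to p1
p1 | 2222_2[2]2   read 2 → write _, move R, go to p2
p2 | 2222_2_[2]
The non-blank tape span at halt is 2222_2_2.

2222_2_2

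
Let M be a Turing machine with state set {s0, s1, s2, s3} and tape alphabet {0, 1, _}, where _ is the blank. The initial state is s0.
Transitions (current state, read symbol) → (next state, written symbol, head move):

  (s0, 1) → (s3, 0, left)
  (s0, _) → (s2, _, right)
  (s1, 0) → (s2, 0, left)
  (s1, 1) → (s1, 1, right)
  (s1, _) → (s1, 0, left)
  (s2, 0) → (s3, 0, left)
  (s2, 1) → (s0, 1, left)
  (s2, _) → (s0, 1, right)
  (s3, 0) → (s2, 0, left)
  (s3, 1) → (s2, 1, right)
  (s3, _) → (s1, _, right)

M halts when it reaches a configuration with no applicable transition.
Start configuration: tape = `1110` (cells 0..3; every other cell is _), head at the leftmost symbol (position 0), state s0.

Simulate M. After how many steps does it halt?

4

state=s0 head=0 tape=_[1]110   (s0,1)→(s3,0,left)
state=s3 head=-1 tape=[_]0110   (s3,_)→(s1,_,right)
state=s1 head=0 tape=_[0]110   (s1,0)→(s2,0,left)
state=s2 head=-1 tape=[_]0110   (s2,_)→(s0,1,right)
state=s0 head=0 tape=1[0]110
M halts after 4 transitions.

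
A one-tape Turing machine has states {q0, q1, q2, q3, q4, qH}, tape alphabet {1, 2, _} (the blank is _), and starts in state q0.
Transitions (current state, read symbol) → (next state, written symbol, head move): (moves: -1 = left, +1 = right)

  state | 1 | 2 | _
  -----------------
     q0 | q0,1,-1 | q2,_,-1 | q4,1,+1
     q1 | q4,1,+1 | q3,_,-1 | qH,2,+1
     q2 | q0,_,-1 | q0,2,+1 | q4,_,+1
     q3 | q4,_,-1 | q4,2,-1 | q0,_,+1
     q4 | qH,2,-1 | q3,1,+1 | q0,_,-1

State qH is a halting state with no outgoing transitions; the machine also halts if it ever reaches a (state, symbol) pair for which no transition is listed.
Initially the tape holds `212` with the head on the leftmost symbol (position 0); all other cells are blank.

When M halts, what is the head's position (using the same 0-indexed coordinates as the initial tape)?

q0 | __[2]12   read 2 → write _, move -1, go to q2
q2 | _[_]_12   read _ → write _, move +1, go to q4
q4 | __[_]12   read _ → write _, move -1, go to q0
q0 | _[_]_12   read _ → write 1, move +1, go to q4
q4 | _1[_]12   read _ → write _, move -1, go to q0
q0 | _[1]_12   read 1 → write 1, move -1, go to q0
q0 | [_]1_12   read _ → write 1, move +1, go to q4
q4 | 1[1]_12   read 1 → write 2, move -1, go to qH
qH | [1]2_12
At halt the head is at cell -2.

-2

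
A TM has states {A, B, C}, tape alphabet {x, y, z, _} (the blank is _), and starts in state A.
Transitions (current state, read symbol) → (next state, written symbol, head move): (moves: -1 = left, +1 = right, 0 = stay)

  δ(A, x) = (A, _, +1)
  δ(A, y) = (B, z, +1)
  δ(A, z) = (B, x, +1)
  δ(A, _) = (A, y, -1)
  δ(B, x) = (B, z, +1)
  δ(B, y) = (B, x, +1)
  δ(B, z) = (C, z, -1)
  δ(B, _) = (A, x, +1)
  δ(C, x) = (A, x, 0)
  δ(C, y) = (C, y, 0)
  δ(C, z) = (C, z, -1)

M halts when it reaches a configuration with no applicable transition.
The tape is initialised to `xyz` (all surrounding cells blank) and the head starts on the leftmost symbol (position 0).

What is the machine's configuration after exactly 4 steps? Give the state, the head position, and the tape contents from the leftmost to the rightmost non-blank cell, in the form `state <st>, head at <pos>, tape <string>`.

state C, head at 0, tape zz

A | [x]yz   read x → write _, move +1, go to A
A | _[y]z   read y → write z, move +1, go to B
B | _z[z]   read z → write z, move -1, go to C
C | _[z]z   read z → write z, move -1, go to C
C | [_]zz
After 4 steps: state C, head at 0, tape zz.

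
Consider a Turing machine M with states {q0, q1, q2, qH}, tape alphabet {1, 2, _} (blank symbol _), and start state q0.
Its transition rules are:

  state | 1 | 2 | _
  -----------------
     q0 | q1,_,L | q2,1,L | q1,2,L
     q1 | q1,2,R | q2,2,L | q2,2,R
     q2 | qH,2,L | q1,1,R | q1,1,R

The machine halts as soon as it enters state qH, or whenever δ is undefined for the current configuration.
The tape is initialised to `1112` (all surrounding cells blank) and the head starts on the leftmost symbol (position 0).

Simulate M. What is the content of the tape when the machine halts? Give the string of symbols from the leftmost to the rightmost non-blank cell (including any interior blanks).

state=q0 head=0 tape=_[1]112   (q0,1)→(q1,_,L)
state=q1 head=-1 tape=[_]_112   (q1,_)→(q2,2,R)
state=q2 head=0 tape=2[_]112   (q2,_)→(q1,1,R)
state=q1 head=1 tape=21[1]12   (q1,1)→(q1,2,R)
state=q1 head=2 tape=212[1]2   (q1,1)→(q1,2,R)
state=q1 head=3 tape=2122[2]   (q1,2)→(q2,2,L)
state=q2 head=2 tape=212[2]2   (q2,2)→(q1,1,R)
state=q1 head=3 tape=2121[2]   (q1,2)→(q2,2,L)
state=q2 head=2 tape=212[1]2   (q2,1)→(qH,2,L)
state=qH head=1 tape=21[2]22
The non-blank tape span at halt is 21222.

21222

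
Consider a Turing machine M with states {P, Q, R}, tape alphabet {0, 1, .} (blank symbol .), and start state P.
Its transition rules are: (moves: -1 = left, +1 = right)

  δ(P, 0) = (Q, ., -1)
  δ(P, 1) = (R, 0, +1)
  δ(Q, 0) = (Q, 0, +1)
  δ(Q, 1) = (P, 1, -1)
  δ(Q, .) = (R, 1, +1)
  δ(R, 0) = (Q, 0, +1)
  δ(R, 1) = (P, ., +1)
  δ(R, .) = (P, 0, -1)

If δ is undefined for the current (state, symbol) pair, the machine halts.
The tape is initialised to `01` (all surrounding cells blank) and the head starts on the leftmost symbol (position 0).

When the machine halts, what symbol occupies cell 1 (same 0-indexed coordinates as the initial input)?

state=P head=0 tape=.[0]1.   (P,0)→(Q,.,-1)
state=Q head=-1 tape=[.].1.   (Q,.)→(R,1,+1)
state=R head=0 tape=1[.]1.   (R,.)→(P,0,-1)
state=P head=-1 tape=[1]01.   (P,1)→(R,0,+1)
state=R head=0 tape=0[0]1.   (R,0)→(Q,0,+1)
state=Q head=1 tape=00[1].   (Q,1)→(P,1,-1)
state=P head=0 tape=0[0]1.   (P,0)→(Q,.,-1)
state=Q head=-1 tape=[0].1.   (Q,0)→(Q,0,+1)
state=Q head=0 tape=0[.]1.   (Q,.)→(R,1,+1)
state=R head=1 tape=01[1].   (R,1)→(P,.,+1)
state=P head=2 tape=01.[.]
Cell 1 holds . when M halts.

.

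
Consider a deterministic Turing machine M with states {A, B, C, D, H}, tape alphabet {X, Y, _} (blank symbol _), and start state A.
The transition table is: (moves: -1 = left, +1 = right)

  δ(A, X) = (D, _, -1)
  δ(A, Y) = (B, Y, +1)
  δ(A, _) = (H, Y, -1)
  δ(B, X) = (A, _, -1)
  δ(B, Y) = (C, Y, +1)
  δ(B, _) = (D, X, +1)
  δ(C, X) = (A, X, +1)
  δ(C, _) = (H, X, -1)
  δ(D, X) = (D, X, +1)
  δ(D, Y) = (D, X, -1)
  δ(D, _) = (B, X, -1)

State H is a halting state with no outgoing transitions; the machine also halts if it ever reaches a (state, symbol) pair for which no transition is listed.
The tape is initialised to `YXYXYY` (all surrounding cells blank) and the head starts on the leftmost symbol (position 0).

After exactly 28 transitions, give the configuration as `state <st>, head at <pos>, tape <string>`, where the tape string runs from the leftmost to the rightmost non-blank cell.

A | [Y]XYXYY_   read Y → write Y, move +1, go to B
B | Y[X]YXYY_   read X → write _, move -1, go to A
A | [Y]_YXYY_   read Y → write Y, move +1, go to B
B | Y[_]YXYY_   read _ → write X, move +1, go to D
D | YX[Y]XYY_   read Y → write X, move -1, go to D
D | Y[X]XXYY_   read X → write X, move +1, go to D
D | YX[X]XYY_   read X → write X, move +1, go to D
D | YXX[X]YY_   read X → write X, move +1, go to D
D | YXXX[Y]Y_   read Y → write X, move -1, go to D
D | YXX[X]XY_   read X → write X, move +1, go to D
D | YXXX[X]Y_   read X → write X, move +1, go to D
D | YXXXX[Y]_   read Y → write X, move -1, go to D
D | YXXX[X]X_   read X → write X, move +1, go to D
D | YXXXX[X]_   read X → write X, move +1, go to D
D | YXXXXX[_]   read _ → write X, move -1, go to B
B | YXXXX[X]X   read X → write _, move -1, go to A
A | YXXX[X]_X   read X → write _, move -1, go to D
D | YXX[X]__X   read X → write X, move +1, go to D
D | YXXX[_]_X   read _ → write X, move -1, go to B
B | YXX[X]X_X   read X → write _, move -1, go to A
A | YX[X]_X_X   read X → write _, move -1, go to D
D | Y[X]__X_X   read X → write X, move +1, go to D
D | YX[_]_X_X   read _ → write X, move -1, go to B
B | Y[X]X_X_X   read X → write _, move -1, go to A
A | [Y]_X_X_X   read Y → write Y, move +1, go to B
B | Y[_]X_X_X   read _ → write X, move +1, go to D
D | YX[X]_X_X   read X → write X, move +1, go to D
D | YXX[_]X_X   read _ → write X, move -1, go to B
B | YX[X]XX_X
After 28 steps: state B, head at 2, tape YXXXX_X.

state B, head at 2, tape YXXXX_X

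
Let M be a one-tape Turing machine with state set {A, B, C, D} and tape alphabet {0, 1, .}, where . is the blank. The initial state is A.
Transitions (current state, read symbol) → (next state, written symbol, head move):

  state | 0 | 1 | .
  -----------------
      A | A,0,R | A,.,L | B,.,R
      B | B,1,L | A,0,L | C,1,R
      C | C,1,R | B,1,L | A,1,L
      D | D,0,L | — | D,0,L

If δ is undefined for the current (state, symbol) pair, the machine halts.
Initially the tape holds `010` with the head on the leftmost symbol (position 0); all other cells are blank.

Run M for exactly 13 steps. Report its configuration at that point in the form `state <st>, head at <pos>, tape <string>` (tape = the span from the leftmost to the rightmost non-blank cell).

state B, head at 3, tape 00

state=A head=0 tape=[0]10.   (A,0)→(A,0,R)
state=A head=1 tape=0[1]0.   (A,1)→(A,.,L)
state=A head=0 tape=[0].0.   (A,0)→(A,0,R)
state=A head=1 tape=0[.]0.   (A,.)→(B,.,R)
state=B head=2 tape=0.[0].   (B,0)→(B,1,L)
state=B head=1 tape=0[.]1.   (B,.)→(C,1,R)
state=C head=2 tape=01[1].   (C,1)→(B,1,L)
state=B head=1 tape=0[1]1.   (B,1)→(A,0,L)
state=A head=0 tape=[0]01.   (A,0)→(A,0,R)
state=A head=1 tape=0[0]1.   (A,0)→(A,0,R)
state=A head=2 tape=00[1].   (A,1)→(A,.,L)
state=A head=1 tape=0[0]..   (A,0)→(A,0,R)
state=A head=2 tape=00[.].   (A,.)→(B,.,R)
state=B head=3 tape=00.[.]
After 13 steps: state B, head at 3, tape 00.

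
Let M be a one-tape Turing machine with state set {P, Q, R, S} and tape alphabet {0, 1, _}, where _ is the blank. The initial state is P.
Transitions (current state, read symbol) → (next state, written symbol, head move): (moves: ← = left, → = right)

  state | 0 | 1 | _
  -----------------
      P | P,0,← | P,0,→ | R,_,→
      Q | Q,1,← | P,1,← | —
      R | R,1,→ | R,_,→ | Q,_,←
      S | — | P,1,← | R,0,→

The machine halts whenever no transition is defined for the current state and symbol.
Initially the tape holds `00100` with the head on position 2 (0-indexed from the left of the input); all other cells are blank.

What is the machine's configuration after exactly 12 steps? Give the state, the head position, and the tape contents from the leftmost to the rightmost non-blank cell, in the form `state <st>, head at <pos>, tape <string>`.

P | _00[1]00_   read 1 → write 0, move →, go to P
P | _000[0]0_   read 0 → write 0, move ←, go to P
P | _00[0]00_   read 0 → write 0, move ←, go to P
P | _0[0]000_   read 0 → write 0, move ←, go to P
P | _[0]0000_   read 0 → write 0, move ←, go to P
P | [_]00000_   read _ → write _, move →, go to R
R | _[0]0000_   read 0 → write 1, move →, go to R
R | _1[0]000_   read 0 → write 1, move →, go to R
R | _11[0]00_   read 0 → write 1, move →, go to R
R | _111[0]0_   read 0 → write 1, move →, go to R
R | _1111[0]_   read 0 → write 1, move →, go to R
R | _11111[_]   read _ → write _, move ←, go to Q
Q | _1111[1]_
After 12 steps: state Q, head at 4, tape 11111.

state Q, head at 4, tape 11111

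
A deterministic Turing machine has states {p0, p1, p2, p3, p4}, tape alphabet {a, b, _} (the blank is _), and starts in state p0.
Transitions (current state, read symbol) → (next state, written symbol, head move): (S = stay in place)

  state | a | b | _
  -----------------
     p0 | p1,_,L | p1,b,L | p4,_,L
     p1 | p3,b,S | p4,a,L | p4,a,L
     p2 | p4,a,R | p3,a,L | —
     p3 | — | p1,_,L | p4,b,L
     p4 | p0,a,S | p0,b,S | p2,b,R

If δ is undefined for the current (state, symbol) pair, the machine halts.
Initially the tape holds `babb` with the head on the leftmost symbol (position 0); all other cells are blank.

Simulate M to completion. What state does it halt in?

p2

p0 | ____[b]abb   read b → write b, move L, go to p1
p1 | ___[_]babb   read _ → write a, move L, go to p4
p4 | __[_]ababb   read _ → write b, move R, go to p2
p2 | __b[a]babb   read a → write a, move R, go to p4
p4 | __ba[b]abb   read b → write b, move S, go to p0
p0 | __ba[b]abb   read b → write b, move L, go to p1
p1 | __b[a]babb   read a → write b, move S, go to p3
p3 | __b[b]babb   read b → write _, move L, go to p1
p1 | __[b]_babb   read b → write a, move L, go to p4
p4 | _[_]a_babb   read _ → write b, move R, go to p2
p2 | _b[a]_babb   read a → write a, move R, go to p4
p4 | _ba[_]babb   read _ → write b, move R, go to p2
p2 | _bab[b]abb   read b → write a, move L, go to p3
p3 | _ba[b]aabb   read b → write _, move L, go to p1
p1 | _b[a]_aabb   read a → write b, move S, go to p3
p3 | _b[b]_aabb   read b → write _, move L, go to p1
p1 | _[b]__aabb   read b → write a, move L, go to p4
p4 | [_]a__aabb   read _ → write b, move R, go to p2
p2 | b[a]__aabb   read a → write a, move R, go to p4
p4 | ba[_]_aabb   read _ → write b, move R, go to p2
p2 | bab[_]aabb
No transition is defined for (p2, _); M halts in state p2.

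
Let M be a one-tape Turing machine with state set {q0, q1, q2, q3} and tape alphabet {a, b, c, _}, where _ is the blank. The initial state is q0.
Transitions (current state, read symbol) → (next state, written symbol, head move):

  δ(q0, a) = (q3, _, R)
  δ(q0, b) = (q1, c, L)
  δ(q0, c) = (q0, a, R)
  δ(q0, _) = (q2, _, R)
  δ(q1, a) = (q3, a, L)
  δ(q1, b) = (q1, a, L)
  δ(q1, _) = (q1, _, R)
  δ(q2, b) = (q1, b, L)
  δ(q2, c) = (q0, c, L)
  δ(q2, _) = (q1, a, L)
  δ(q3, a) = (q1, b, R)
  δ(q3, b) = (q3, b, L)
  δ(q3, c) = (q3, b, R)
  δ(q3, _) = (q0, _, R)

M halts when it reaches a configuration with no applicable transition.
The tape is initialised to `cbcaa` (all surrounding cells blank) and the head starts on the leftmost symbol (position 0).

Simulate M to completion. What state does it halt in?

q1

state=q0 head=0 tape=_[c]bcaa   (q0,c)→(q0,a,R)
state=q0 head=1 tape=_a[b]caa   (q0,b)→(q1,c,L)
state=q1 head=0 tape=_[a]ccaa   (q1,a)→(q3,a,L)
state=q3 head=-1 tape=[_]accaa   (q3,_)→(q0,_,R)
state=q0 head=0 tape=_[a]ccaa   (q0,a)→(q3,_,R)
state=q3 head=1 tape=__[c]caa   (q3,c)→(q3,b,R)
state=q3 head=2 tape=__b[c]aa   (q3,c)→(q3,b,R)
state=q3 head=3 tape=__bb[a]a   (q3,a)→(q1,b,R)
state=q1 head=4 tape=__bbb[a]   (q1,a)→(q3,a,L)
state=q3 head=3 tape=__bb[b]a   (q3,b)→(q3,b,L)
state=q3 head=2 tape=__b[b]ba   (q3,b)→(q3,b,L)
state=q3 head=1 tape=__[b]bba   (q3,b)→(q3,b,L)
state=q3 head=0 tape=_[_]bbba   (q3,_)→(q0,_,R)
state=q0 head=1 tape=__[b]bba   (q0,b)→(q1,c,L)
state=q1 head=0 tape=_[_]cbba   (q1,_)→(q1,_,R)
state=q1 head=1 tape=__[c]bba
No transition is defined for (q1, c); M halts in state q1.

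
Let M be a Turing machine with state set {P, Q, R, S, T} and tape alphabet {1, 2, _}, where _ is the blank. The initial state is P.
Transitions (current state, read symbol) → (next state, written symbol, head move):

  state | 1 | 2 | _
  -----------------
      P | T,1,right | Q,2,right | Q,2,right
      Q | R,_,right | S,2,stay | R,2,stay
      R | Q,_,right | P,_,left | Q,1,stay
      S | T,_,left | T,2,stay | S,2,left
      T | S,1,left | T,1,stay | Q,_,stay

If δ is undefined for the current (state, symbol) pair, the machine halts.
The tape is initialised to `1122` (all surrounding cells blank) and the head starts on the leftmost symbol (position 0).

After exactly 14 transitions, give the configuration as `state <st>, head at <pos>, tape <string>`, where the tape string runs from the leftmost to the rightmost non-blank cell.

state R, head at -1, tape 22_122

state=P head=0 tape=__[1]122   (P,1)→(T,1,right)
state=T head=1 tape=__1[1]22   (T,1)→(S,1,left)
state=S head=0 tape=__[1]122   (S,1)→(T,_,left)
state=T head=-1 tape=_[_]_122   (T,_)→(Q,_,stay)
state=Q head=-1 tape=_[_]_122   (Q,_)→(R,2,stay)
state=R head=-1 tape=_[2]_122   (R,2)→(P,_,left)
state=P head=-2 tape=[_]__122   (P,_)→(Q,2,right)
state=Q head=-1 tape=2[_]_122   (Q,_)→(R,2,stay)
state=R head=-1 tape=2[2]_122   (R,2)→(P,_,left)
state=P head=-2 tape=[2]__122   (P,2)→(Q,2,right)
state=Q head=-1 tape=2[_]_122   (Q,_)→(R,2,stay)
state=R head=-1 tape=2[2]_122   (R,2)→(P,_,left)
state=P head=-2 tape=[2]__122   (P,2)→(Q,2,right)
state=Q head=-1 tape=2[_]_122   (Q,_)→(R,2,stay)
state=R head=-1 tape=2[2]_122
After 14 steps: state R, head at -1, tape 22_122.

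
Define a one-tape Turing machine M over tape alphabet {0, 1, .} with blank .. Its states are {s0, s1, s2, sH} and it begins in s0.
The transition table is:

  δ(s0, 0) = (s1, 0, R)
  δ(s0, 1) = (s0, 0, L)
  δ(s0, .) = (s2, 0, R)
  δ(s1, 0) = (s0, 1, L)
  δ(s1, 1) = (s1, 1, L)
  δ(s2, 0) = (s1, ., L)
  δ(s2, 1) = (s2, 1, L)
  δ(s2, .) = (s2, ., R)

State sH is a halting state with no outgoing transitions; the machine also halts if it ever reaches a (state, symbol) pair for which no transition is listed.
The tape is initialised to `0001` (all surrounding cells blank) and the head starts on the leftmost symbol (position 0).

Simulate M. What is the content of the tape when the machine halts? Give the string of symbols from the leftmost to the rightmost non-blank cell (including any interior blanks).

1101

s0 | ..[0]001   read 0 → write 0, move R, go to s1
s1 | ..0[0]01   read 0 → write 1, move L, go to s0
s0 | ..[0]101   read 0 → write 0, move R, go to s1
s1 | ..0[1]01   read 1 → write 1, move L, go to s1
s1 | ..[0]101   read 0 → write 1, move L, go to s0
s0 | .[.]1101   read . → write 0, move R, go to s2
s2 | .0[1]101   read 1 → write 1, move L, go to s2
s2 | .[0]1101   read 0 → write ., move L, go to s1
s1 | [.].1101
The non-blank tape span at halt is 1101.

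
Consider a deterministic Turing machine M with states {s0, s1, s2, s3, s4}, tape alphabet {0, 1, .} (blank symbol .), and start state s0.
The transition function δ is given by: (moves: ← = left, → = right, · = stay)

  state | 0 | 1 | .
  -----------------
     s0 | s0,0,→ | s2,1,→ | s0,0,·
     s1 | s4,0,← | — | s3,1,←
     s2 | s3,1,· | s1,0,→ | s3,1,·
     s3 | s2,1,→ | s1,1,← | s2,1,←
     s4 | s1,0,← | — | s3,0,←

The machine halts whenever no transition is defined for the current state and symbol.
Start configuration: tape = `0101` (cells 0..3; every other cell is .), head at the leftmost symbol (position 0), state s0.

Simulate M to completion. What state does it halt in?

state=s0 head=0 tape=[0]101   (s0,0)→(s0,0,→)
state=s0 head=1 tape=0[1]01   (s0,1)→(s2,1,→)
state=s2 head=2 tape=01[0]1   (s2,0)→(s3,1,·)
state=s3 head=2 tape=01[1]1   (s3,1)→(s1,1,←)
state=s1 head=1 tape=0[1]11
No transition is defined for (s1, 1); M halts in state s1.

s1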